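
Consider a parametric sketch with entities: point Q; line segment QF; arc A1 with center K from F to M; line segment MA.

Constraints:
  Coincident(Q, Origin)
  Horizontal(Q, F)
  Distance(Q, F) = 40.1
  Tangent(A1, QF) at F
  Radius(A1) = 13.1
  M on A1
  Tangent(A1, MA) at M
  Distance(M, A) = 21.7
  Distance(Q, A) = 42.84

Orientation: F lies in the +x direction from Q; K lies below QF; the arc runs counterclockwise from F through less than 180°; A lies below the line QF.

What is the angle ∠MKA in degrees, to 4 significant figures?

58.88°

Checks: ∠(KF, FQ) = 90.00° ✓; |KF| = 13.10 ✓; |KM| = 13.10 ✓; ∠(KM, MA) = 90.00° ✓; |MA| = 21.70 ✓; |QA| = 42.84 ✓.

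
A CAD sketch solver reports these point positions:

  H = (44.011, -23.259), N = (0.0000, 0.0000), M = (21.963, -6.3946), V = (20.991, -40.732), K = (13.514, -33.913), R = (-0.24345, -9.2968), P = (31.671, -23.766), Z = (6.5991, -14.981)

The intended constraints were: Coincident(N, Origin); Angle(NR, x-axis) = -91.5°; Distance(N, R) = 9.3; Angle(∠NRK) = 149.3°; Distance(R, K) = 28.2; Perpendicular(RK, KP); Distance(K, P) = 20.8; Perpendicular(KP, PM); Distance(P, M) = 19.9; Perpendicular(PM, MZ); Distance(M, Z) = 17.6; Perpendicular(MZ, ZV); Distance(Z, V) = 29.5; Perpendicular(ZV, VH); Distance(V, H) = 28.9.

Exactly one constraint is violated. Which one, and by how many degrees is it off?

Perpendicular(ZV, VH) — off by 8.00°.

N = (0.00, 0.00) ✓; NR at -91.50° ✓; |NR| = 9.300 ✓; ∠NRK = 149.3° ✓; |RK| = 28.20 ✓; ∠(RK, KP) = 90.00° ✓; |KP| = 20.80 ✓; ∠(KP, PM) = 90.00° ✓; |PM| = 19.90 ✓; ∠(PM, MZ) = 90.00° ✓; |MZ| = 17.60 ✓; ∠(MZ, ZV) = 90.00° ✓; |ZV| = 29.50 ✓; ∠(ZV, VH) = 98.00° ✗; |VH| = 28.90 ✓.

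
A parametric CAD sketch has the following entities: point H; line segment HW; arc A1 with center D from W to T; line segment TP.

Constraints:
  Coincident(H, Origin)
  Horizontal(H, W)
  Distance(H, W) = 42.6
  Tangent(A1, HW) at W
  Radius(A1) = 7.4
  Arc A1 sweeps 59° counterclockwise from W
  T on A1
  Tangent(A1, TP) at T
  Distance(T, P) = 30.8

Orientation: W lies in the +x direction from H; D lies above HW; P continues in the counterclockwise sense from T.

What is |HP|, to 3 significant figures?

71.4

On A1, W sits at bearing -90° from D; a 59° counterclockwise sweep puts T at bearing -31°, so T = D + 7.4·(cos -31°, sin -31°) = (48.9, 3.59). Since A1 is tangent to TP there, DT ⟂ TP, so TP runs along (−sin -31°, cos -31°); with |TP| = 30.8, P = (64.8, 30.0). Then |HP| = |P − H| = 71.4.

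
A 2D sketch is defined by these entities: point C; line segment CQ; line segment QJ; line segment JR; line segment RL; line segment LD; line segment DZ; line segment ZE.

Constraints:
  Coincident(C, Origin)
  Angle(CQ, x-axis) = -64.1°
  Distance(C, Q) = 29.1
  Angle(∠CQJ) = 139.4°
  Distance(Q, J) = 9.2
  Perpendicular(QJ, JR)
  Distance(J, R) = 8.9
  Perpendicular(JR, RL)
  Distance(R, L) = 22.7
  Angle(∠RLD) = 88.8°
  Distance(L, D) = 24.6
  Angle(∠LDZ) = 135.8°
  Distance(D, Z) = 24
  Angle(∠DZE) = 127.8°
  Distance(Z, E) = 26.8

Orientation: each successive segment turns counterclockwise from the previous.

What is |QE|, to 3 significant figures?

42.2

∠LDZ = 135.8° gives DZ at -68.1° from the x-axis; with |DZ| = 24.0, Z = (3.50, -57.7). ∠DZE = 127.8° gives ZE at -15.9° from the x-axis; with |ZE| = 26.8, E = (29.3, -65.0). Then |QE| = |E − Q| = 42.2.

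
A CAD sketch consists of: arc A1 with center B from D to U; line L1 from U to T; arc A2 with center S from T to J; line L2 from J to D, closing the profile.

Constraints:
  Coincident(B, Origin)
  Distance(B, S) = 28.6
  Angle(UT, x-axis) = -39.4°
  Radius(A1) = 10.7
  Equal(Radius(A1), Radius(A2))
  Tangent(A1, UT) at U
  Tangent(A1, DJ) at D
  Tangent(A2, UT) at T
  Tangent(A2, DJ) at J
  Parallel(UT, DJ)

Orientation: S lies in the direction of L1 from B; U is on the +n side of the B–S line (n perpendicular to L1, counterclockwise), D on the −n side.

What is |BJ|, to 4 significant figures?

30.54

The slot axis is L1's direction at -39.4°, so u = (cos -39.4°, sin -39.4°) = (0.7727, -0.6347) and n = (−sin -39.4°, cos -39.4°) = (0.6347, 0.7727). B is at the origin and S lies 28.6 along u from B, so S = 28.6·u = (22.10, -18.15). Tangency of A1 to both parallel lines with radius 10.7 puts U and D at B ± 10.7·n: U = (6.792, 8.268), D = (-6.792, -8.268). Equal radii place T and J the same way about S: T = S + 10.7·n = (28.89, -9.885), J = S − 10.7·n = (15.31, -26.42). Then |BJ| = |J − B| = 30.54.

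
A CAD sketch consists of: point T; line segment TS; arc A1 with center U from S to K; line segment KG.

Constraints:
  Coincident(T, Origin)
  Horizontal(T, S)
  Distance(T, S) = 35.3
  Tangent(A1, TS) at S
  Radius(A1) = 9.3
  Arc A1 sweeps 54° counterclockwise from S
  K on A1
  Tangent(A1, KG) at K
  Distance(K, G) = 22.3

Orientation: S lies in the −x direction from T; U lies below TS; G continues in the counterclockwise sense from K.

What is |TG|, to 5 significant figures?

60.057

On A1, S sits at bearing 90° from U; a 54° counterclockwise sweep puts K at bearing 144°, so K = U + 9.3·(cos 144°, sin 144°) = (-42.824, -3.8336). A1 meets KG tangentially, so UK is at right angles to KG, so KG runs along (−sin 144°, cos 144°); with |KG| = 22.3, G = (-55.931, -21.875). Then |TG| = |G − T| = 60.057.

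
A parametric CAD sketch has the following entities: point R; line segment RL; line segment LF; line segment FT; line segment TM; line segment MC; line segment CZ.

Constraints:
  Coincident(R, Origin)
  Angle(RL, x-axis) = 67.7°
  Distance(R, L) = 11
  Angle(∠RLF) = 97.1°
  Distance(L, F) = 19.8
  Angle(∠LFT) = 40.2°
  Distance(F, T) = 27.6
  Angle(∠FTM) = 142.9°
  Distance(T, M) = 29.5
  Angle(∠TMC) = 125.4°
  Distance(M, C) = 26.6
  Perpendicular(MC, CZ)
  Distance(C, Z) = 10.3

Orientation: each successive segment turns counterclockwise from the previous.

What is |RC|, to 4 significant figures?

47.56

∠FTM = 142.9° gives TM at -32.50° from the x-axis; with |TM| = 29.5, M = (21.42, -21.82). ∠TMC = 125.4° gives MC at 22.10° from the x-axis; with |MC| = 26.6, C = (46.07, -11.81). Then |RC| = |C − R| = 47.56.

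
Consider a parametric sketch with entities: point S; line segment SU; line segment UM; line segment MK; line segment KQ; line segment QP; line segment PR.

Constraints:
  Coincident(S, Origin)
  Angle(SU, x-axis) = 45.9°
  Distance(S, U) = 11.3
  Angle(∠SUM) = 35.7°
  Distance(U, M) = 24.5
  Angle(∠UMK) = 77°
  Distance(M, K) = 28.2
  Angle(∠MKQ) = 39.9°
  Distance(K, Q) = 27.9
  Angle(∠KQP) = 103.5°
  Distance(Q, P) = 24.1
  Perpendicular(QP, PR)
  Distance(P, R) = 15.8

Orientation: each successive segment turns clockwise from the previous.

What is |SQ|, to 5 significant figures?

5.4088

S is at the origin; SU runs at 45.9° with length 11.3, so U = (7.8638, 8.1148). ∠SUM = 35.7° gives UM at -98.400° from the x-axis; with |UM| = 24.5, M = (4.2848, -16.122). ∠UMK = 77.0° gives MK at 158.60° from the x-axis; with |MK| = 28.2, K = (-21.971, -5.8328). ∠MKQ = 39.9° gives KQ at 18.500° from the x-axis; with |KQ| = 27.9, Q = (4.4872, 3.0200). Then |SQ| = |Q − S| = 5.4088.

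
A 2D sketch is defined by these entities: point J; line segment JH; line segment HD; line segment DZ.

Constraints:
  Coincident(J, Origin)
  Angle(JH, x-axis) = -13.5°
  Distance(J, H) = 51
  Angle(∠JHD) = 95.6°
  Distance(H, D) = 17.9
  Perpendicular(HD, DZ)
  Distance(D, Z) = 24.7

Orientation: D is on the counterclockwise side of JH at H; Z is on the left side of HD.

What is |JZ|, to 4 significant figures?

34.67

J is at the origin; JH runs at -13.5° with length 51.0, so H = 51.0·(cos -13.5°, sin -13.5°) = (49.59, -11.91). ∠JHD = 95.6°, so HD runs at -13.5° + (180° − 95.6°) = 70.90° from the x-axis; with |HD| = 17.9, D = H + 17.9·(cos 70.90°, sin 70.90°) = (55.45, 5.009). HD is perpendicular to DZ; with |DZ| = 24.7 on the left of HD, Z = D + 24.7·(-0.9449, 0.3272) = (32.11, 13.09). Then |JZ| = |Z − J| = 34.67.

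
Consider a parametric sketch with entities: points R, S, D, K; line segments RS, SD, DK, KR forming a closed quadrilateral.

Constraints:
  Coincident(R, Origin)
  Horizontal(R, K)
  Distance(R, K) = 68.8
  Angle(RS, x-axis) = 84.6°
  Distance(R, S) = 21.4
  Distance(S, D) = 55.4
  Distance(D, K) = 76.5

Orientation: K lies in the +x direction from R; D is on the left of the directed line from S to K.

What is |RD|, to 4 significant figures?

74.94

Checks: |RK| = 68.80 ✓; |RS| = 21.40 ✓; |SD| = 55.40 ✓; |DK| = 76.50 ✓.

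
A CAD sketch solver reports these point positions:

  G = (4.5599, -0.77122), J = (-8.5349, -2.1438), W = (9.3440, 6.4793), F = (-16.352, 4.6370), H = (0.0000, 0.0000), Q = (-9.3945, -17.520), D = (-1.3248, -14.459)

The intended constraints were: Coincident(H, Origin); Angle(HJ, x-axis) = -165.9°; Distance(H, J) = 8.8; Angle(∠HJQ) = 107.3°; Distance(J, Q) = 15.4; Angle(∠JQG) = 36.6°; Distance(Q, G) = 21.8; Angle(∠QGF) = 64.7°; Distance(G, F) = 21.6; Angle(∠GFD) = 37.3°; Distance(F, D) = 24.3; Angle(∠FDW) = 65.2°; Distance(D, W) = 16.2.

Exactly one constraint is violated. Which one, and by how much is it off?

Distance(D, W) = 16.2 — off by 7.30.

H = (0.00, 0.00) ✓; HJ at -165.9° ✓; |HJ| = 8.800 ✓; ∠HJQ = 107.3° ✓; |JQ| = 15.40 ✓; ∠JQG = 36.60° ✓; |QG| = 21.80 ✓; ∠QGF = 64.70° ✓; |GF| = 21.60 ✓; ∠GFD = 37.30° ✓; |FD| = 24.30 ✓; ∠FDW = 65.20° ✓; |DW| = 23.50 ✗.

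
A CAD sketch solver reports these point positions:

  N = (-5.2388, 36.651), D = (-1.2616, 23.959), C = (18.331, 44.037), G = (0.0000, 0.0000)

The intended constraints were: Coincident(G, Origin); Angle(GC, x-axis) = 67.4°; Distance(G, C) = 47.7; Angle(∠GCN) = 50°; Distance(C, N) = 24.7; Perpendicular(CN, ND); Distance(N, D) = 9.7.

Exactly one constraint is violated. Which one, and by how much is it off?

Distance(N, D) = 9.7 — off by 3.60.

G = (0.00, 0.00) ✓; GC at 67.40° ✓; |GC| = 47.70 ✓; ∠GCN = 50.00° ✓; |CN| = 24.70 ✓; ∠(CN, ND) = 90.00° ✓; |ND| = 13.30 ✗.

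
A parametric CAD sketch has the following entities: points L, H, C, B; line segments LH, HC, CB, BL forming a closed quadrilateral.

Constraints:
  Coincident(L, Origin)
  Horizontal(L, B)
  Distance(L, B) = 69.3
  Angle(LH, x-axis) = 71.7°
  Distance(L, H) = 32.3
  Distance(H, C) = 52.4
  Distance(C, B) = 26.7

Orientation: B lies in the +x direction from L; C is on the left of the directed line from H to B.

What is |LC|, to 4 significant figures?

67.43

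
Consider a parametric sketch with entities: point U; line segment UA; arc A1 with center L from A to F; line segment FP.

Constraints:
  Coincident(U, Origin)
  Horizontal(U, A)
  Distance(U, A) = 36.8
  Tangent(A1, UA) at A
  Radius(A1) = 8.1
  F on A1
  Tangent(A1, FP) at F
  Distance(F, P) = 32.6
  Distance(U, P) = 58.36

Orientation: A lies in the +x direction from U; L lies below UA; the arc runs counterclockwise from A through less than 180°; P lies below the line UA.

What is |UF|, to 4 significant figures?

31.27

Checks: |LF| = 8.100 ✓; ∠(LF, FP) = 90.00° ✓; |FP| = 32.60 ✓; |UP| = 58.36 ✓.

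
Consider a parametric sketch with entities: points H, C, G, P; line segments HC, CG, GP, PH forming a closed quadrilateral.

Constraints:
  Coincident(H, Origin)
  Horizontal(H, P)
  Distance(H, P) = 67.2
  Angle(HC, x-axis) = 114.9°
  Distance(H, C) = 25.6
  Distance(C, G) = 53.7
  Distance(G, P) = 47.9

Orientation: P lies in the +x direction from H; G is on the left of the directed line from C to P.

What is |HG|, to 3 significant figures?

56.6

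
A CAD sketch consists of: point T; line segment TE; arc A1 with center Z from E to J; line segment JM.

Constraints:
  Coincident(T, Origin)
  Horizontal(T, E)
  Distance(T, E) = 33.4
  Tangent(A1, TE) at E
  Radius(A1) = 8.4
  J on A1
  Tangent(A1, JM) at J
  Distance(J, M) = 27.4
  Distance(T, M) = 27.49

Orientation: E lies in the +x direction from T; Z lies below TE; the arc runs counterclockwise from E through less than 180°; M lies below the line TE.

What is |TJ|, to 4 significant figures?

26.86

T is at the origin; TE is horizontal with |TE| = 33.4 and E on the +x side, so E = (33.40, 0.000). A1 meets TE tangentially, so ZE is at right angles to TE, so Z = E + (0, -8.4) = (33.40, -8.400). Since ZJ ⟂ JM (tangency), |ZM| = √(8.4² + 27.4²) = 28.66 regardless of where J sits on A1. So M lies on both circle(T, 27.49) and circle(Z, 28.66); the below-TE intersection is M = (10.37, -25.46). J is the foot of the tangent from M: J = (26.64, -3.412).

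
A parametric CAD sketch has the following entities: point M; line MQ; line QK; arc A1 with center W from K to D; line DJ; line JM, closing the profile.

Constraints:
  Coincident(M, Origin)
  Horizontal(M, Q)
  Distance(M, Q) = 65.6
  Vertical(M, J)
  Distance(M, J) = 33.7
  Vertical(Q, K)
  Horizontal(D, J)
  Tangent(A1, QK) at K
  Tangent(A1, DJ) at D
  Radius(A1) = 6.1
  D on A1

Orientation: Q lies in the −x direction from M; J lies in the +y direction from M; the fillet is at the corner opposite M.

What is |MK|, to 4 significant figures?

71.17

The virtual corner opposite M is at (-65.60, 33.70). The tangent condition forces WK to be normal to QK and the tangent condition forces WD to be normal to DJ, with radius 6.1, so the center W sits 6.1 in from both sides at W = (-59.50, 27.60). That places the tangent points at K = (-65.60, 27.60) on QK and D = (-59.50, 33.70) on DJ. Then |MK| = |K − M| = 71.17.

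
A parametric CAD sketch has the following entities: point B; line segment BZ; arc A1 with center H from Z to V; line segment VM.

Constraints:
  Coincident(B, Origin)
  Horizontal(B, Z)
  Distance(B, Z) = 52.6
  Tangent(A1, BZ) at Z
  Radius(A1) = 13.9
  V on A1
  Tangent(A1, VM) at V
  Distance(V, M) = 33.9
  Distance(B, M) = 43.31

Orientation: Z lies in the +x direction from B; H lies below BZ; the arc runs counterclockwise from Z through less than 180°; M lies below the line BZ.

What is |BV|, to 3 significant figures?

41.2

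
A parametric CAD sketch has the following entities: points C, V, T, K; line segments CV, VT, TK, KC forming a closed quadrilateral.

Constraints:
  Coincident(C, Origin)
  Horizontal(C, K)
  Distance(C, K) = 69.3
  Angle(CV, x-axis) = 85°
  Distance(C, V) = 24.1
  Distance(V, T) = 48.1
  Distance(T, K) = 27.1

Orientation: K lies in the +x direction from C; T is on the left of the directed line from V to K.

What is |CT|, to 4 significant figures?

53.41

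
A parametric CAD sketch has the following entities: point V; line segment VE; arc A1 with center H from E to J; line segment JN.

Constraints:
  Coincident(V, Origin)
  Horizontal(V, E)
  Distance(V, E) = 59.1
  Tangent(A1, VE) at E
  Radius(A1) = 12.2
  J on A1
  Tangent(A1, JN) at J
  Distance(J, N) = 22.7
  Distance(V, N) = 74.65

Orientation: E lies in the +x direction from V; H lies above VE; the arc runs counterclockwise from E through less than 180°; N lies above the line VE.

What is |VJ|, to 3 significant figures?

72.5

V is at the origin; VE is horizontal with |VE| = 59.1 and E on the +x side, so E = (59.1, 0.00). The tangent condition forces HE to be normal to VE, so H = E + (0, 12.2) = (59.1, 12.2). Since HJ ⟂ JN (tangency), |HN| = √(12.2² + 22.7²) = 25.8 regardless of where J sits on A1. So N lies on both circle(V, 74.65) and circle(H, 25.8); the above-VE intersection is N = (64.6, 37.4). J is the foot of the tangent from N: J = (70.8, 15.5).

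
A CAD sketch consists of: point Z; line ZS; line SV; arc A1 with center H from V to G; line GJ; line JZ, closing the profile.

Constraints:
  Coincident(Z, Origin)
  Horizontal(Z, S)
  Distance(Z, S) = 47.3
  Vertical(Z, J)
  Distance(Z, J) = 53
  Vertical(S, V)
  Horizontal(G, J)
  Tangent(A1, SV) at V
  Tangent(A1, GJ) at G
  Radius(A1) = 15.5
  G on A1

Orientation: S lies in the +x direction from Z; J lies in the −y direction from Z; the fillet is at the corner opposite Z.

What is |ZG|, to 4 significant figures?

61.81

Z is at the origin; Z and S share the same y with |ZS| = 47.3 and S on the +x side, so S = (47.30, 0.000). ZJ is vertical with |ZJ| = 53.0 and J on the −y side, so J = (0.000, -53.00). The virtual corner opposite Z is at (47.30, -53.00). A1 meets SV tangentially, so HV is at right angles to SV and tangency of A1 to GJ means the radius HG is perpendicular to GJ, with radius 15.5, so the center H sits 15.5 in from both sides at H = (31.80, -37.50). That places the tangent points at V = (47.30, -37.50) on SV and G = (31.80, -53.00) on GJ. Then |ZG| = |G − Z| = 61.81.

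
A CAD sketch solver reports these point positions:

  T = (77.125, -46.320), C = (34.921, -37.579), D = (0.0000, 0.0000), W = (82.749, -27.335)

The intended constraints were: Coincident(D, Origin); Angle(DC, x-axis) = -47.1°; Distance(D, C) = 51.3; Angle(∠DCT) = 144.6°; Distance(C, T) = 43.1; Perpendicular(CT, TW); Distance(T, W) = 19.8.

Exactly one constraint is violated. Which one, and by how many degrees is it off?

Perpendicular(CT, TW) — off by 4.80°.

D = (0.00, 0.00) ✓; DC at -47.10° ✓; |DC| = 51.30 ✓; ∠DCT = 144.6° ✓; |CT| = 43.10 ✓; ∠(CT, TW) = 85.20° ✗; |TW| = 19.80 ✓.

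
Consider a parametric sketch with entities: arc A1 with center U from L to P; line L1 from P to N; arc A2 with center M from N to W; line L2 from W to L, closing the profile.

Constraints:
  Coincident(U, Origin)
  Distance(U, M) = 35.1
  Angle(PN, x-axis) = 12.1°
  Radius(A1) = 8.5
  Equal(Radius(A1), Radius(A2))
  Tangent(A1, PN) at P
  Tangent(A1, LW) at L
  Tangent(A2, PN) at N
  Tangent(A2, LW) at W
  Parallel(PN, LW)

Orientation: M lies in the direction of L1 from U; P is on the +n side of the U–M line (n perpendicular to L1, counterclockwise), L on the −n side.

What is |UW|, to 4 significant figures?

36.11

The slot axis is L1's direction at 12.1°, so u = (cos 12.1°, sin 12.1°) = (0.9778, 0.2096) and n = (−sin 12.1°, cos 12.1°) = (-0.2096, 0.9778). U is at the origin and M lies 35.1 along u from U, so M = 35.1·u = (34.32, 7.358). Tangency of A1 to both parallel lines with radius 8.5 puts P and L at U ± 8.5·n: P = (-1.782, 8.311), L = (1.782, -8.311). Equal radii place N and W the same way about M: N = M + 8.5·n = (32.54, 15.67), W = M − 8.5·n = (36.10, -0.9535). Then |UW| = |W − U| = 36.11.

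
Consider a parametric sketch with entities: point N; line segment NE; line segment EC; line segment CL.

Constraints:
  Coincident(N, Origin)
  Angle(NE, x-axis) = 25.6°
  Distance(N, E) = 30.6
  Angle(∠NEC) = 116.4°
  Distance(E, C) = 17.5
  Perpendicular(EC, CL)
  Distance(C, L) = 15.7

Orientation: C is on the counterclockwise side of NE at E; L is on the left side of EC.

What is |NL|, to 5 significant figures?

33.237

∠NEC = 116.4°, so EC runs at 25.6° + (180° − 116.4°) = 89.200° from the x-axis; with |EC| = 17.5, C = E + 17.5·(cos 89.200°, sin 89.200°) = (27.840, 30.720). EC is perpendicular to CL; with |CL| = 15.7 on the left of EC, L = C + 15.7·(-0.99990, 0.013962) = (12.142, 30.939). Then |NL| = |L − N| = 33.237.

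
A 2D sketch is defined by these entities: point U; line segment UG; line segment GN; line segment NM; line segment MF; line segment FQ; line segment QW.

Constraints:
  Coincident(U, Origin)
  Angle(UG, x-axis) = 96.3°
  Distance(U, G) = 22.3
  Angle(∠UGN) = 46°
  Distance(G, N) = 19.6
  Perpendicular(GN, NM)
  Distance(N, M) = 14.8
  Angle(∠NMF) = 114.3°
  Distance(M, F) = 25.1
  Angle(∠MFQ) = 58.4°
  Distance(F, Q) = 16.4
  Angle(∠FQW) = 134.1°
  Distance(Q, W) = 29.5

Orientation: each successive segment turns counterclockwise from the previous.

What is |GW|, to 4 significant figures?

24.10

U is at the origin; UG runs at 96.3° with length 22.3, so G = (-2.447, 22.17). ∠UGN = 46.0° gives GN at -129.7° from the x-axis; with |GN| = 19.6, N = (-14.97, 7.085). The perpendicularity gives NM at right angles to GN, so NM runs at -39.70°; with |NM| = 14.8, M = (-3.580, -2.369). ∠NMF = 114.3° gives MF at 26.00° from the x-axis; with |MF| = 25.1, F = (18.98, 8.634). ∠MFQ = 58.4° gives FQ at 147.6° from the x-axis; with |FQ| = 16.4, Q = (5.133, 17.42). ∠FQW = 134.1° gives QW at -166.5° from the x-axis; with |QW| = 29.5, W = (-23.55, 10.54). Then |GW| = |W − G| = 24.10.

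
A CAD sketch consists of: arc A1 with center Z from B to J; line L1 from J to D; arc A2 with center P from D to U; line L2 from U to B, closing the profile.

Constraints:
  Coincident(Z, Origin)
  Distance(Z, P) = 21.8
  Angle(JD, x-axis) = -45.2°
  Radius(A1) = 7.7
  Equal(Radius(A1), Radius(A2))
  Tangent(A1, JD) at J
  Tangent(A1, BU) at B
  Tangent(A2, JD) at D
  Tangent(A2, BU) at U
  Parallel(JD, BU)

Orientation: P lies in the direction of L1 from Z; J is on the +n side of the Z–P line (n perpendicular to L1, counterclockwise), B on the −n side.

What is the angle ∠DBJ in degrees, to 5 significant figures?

54.762°

The slot axis is L1's direction at -45.2°, so u = (cos -45.2°, sin -45.2°) = (0.70463, -0.70957) and n = (−sin -45.2°, cos -45.2°) = (0.70957, 0.70463). Z is at the origin and P lies 21.8 along u from Z, so P = 21.8·u = (15.361, -15.469). Tangency of A1 to both parallel lines with radius 7.7 puts J and B at Z ± 7.7·n: J = (5.4637, 5.4257), B = (-5.4637, -5.4257). Equal radii place D and U the same way about P: D = P + 7.7·n = (20.825, -10.043), U = P − 7.7·n = (9.8973, -20.894). Then cos ∠DBJ = BD·BJ / (|BD||BJ|), giving 54.762°.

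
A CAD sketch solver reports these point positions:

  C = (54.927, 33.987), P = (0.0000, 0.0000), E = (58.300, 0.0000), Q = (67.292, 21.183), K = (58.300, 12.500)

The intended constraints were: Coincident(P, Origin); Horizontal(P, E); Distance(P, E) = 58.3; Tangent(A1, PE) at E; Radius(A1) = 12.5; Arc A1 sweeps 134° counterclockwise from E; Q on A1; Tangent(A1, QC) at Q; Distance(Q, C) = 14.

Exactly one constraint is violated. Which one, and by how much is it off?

Distance(Q, C) = 14 — off by 3.80.

P = (0.00, 0.00) ✓; P.y = 0.00, E.y = 0.00 ✓; |PE| = 58.30 ✓; ∠(KE, EP) = 90.00° ✓; |KE| = 12.50 ✓; bearing(K→Q) − bearing(K→E) = 134.0° ✓; |KQ| = 12.50 ✓; ∠(KQ, QC) = 90.00° ✓; |QC| = 17.80 ✗.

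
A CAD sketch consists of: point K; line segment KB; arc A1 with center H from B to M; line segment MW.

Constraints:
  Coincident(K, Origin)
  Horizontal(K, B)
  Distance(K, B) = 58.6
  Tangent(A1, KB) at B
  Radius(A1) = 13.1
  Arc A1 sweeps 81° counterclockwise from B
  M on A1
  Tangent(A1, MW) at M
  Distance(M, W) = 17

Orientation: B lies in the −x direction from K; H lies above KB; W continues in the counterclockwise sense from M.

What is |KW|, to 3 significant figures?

51.2

K is at the origin; K and B share the same y with |KB| = 58.6 and B on the −x side, so B = (-58.6, 0.00). The tangent condition forces HB to be normal to KB, so H = B + (0, 13.1) = (-58.6, 13.1). On A1, B sits at bearing -90° from H; an 81° counterclockwise sweep puts M at bearing -9°, so M = H + 13.1·(cos -9°, sin -9°) = (-45.7, 11.1). Tangency of A1 to MW means the radius HM is perpendicular to MW, so MW runs along (−sin -9°, cos -9°); with |MW| = 17.0, W = (-43.0, 27.8). Then |KW| = |W − K| = 51.2.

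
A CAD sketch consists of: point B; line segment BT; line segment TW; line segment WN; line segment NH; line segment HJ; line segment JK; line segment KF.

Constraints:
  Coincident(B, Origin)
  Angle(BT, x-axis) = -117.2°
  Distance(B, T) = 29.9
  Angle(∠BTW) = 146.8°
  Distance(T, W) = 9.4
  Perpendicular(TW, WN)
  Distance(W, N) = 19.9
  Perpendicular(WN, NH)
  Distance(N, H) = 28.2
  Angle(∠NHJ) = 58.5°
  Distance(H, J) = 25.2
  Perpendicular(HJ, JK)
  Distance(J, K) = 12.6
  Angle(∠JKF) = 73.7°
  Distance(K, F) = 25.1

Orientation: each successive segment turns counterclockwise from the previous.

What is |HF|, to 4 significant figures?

5.665

B is at the origin; BT runs at -117.2° with length 29.9, so T = (-13.67, -26.59). ∠BTW = 146.8° gives TW at -84.00° from the x-axis; with |TW| = 9.4, W = (-12.68, -35.94). The perpendicularity gives WN at right angles to TW, so WN runs at 6.000°; with |WN| = 19.9, N = (7.106, -33.86). WN ⟂ NH, so NH runs at 96.00°; with |NH| = 28.2, H = (4.159, -5.816). ∠NHJ = 58.5° gives HJ at -142.5° from the x-axis; with |HJ| = 25.2, J = (-15.83, -21.16). The perpendicularity gives JK at right angles to HJ, so JK runs at -52.50°; with |JK| = 12.6, K = (-8.163, -31.15). ∠JKF = 73.7° gives KF at 53.80° from the x-axis; with |KF| = 25.1, F = (6.661, -10.90). Then |HF| = |F − H| = 5.665.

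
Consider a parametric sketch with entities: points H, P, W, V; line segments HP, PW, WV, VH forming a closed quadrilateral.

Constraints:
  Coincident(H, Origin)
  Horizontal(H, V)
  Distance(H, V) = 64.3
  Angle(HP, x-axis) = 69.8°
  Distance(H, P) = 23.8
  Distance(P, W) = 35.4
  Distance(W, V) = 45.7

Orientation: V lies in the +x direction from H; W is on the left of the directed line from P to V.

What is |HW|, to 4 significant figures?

55.32

H is at the origin; HV is horizontal with |HV| = 64.3 and V in +x, so V = (64.3, 0). HP runs at 69.8° with |HP| = 23.8, so P = (8.218, 22.34). W is determined by |PW| = 35.4 and |WV| = 45.7 together: it lies at the intersection of circle(P, 35.4) and circle(V, 45.7). With |PV| = 60.37, the foot of the radical line on PV is 23.26 from P and the perpendicular offset is √(35.4² − 23.26²) = 26.68. Taking the left-of-PV solution: W = (39.70, 38.52).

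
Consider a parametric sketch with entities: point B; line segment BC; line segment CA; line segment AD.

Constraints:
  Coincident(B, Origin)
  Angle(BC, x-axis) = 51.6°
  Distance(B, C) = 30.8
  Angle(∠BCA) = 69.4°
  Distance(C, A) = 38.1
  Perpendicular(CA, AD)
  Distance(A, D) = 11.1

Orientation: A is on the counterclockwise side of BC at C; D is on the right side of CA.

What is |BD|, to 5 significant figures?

48.350

B is at the origin; BC runs at 51.6° with length 30.8, so C = 30.8·(cos 51.6°, sin 51.6°) = (19.131, 24.138). ∠BCA = 69.4°, so CA runs at 51.6° + (180° − 69.4°) = 162.20° from the x-axis; with |CA| = 38.1, A = C + 38.1·(cos 162.20°, sin 162.20°) = (-17.145, 35.785). CA ⟂ AD; with |AD| = 11.1 on the right of CA, D = A + 11.1·(0.30570, 0.95213) = (-13.752, 46.353). Then |BD| = |D − B| = 48.350.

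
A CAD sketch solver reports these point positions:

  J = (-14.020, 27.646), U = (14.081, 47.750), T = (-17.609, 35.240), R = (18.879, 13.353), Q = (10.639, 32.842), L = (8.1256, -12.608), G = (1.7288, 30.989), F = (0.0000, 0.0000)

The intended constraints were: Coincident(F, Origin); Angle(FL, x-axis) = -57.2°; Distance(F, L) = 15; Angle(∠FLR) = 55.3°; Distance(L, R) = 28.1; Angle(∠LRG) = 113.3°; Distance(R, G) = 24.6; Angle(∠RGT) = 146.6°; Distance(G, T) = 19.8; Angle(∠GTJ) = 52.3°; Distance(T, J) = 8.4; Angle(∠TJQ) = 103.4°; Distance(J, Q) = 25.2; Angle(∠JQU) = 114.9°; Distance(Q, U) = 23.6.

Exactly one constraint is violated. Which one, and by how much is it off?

Distance(Q, U) = 23.6 — off by 8.30.

F = (0.00, 0.00) ✓; FL at -57.20° ✓; |FL| = 15.00 ✓; ∠FLR = 55.30° ✓; |LR| = 28.10 ✓; ∠LRG = 113.3° ✓; |RG| = 24.60 ✓; ∠RGT = 146.6° ✓; |GT| = 19.80 ✓; ∠GTJ = 52.31° ✓; |TJ| = 8.399 ✓; ∠TJQ = 103.4° ✓; |JQ| = 25.20 ✓; ∠JQU = 114.9° ✓; |QU| = 15.30 ✗.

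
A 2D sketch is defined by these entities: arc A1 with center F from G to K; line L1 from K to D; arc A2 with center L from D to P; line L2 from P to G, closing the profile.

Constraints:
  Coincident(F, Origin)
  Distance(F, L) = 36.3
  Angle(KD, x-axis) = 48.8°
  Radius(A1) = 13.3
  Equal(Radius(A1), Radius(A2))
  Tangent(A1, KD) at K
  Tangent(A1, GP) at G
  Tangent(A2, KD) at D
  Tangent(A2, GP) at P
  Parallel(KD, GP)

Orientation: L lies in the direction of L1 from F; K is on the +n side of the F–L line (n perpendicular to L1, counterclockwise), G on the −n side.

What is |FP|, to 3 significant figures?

38.7

The slot axis is L1's direction at 48.8°, so u = (cos 48.8°, sin 48.8°) = (0.659, 0.752) and n = (−sin 48.8°, cos 48.8°) = (-0.752, 0.659). F is at the origin and L lies 36.3 along u from F, so L = 36.3·u = (23.9, 27.3). Tangency of A1 to both parallel lines with radius 13.3 puts K and G at F ± 13.3·n: K = (-10.0, 8.76), G = (10.0, -8.76). Equal radii place D and P the same way about L: D = L + 13.3·n = (13.9, 36.1), P = L − 13.3·n = (33.9, 18.6). Then |FP| = |P − F| = 38.7.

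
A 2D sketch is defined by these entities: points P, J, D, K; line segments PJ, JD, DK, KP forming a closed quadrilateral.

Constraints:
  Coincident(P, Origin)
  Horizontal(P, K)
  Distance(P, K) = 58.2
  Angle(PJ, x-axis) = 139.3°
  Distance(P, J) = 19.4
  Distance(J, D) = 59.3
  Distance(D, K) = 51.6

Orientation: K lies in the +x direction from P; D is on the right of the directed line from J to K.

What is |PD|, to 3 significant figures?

40.6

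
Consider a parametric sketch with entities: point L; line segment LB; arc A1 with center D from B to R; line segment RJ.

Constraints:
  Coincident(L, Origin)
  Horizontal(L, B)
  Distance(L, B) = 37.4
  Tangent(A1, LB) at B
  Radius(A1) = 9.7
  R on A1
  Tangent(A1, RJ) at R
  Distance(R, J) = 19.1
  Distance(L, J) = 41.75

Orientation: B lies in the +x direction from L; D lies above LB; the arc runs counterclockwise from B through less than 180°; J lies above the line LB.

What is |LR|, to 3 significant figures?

47.0

L is at the origin; L and B share the same y with |LB| = 37.4 and B on the +x side, so B = (37.4, 0.00). The tangent condition forces DB to be normal to LB, so D = B + (0, 9.7) = (37.4, 9.70). Since DR ⟂ RJ (tangency), |DJ| = √(9.7² + 19.1²) = 21.4 regardless of where R sits on A1. So J lies on both circle(L, 41.75) and circle(D, 21.4); the above-LB intersection is J = (29.5, 29.6). R is the foot of the tangent from J: R = (43.8, 17.0).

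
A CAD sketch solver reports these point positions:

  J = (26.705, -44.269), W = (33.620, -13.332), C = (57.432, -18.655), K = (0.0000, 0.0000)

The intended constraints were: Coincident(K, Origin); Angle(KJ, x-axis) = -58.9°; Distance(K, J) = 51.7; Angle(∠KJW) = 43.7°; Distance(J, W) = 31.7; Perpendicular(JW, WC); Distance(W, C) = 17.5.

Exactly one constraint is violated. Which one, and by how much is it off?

Distance(W, C) = 17.5 — off by 6.90.

K = (0.00, 0.00) ✓; KJ at -58.90° ✓; |KJ| = 51.70 ✓; ∠KJW = 43.70° ✓; |JW| = 31.70 ✓; ∠(JW, WC) = 90.00° ✓; |WC| = 24.40 ✗.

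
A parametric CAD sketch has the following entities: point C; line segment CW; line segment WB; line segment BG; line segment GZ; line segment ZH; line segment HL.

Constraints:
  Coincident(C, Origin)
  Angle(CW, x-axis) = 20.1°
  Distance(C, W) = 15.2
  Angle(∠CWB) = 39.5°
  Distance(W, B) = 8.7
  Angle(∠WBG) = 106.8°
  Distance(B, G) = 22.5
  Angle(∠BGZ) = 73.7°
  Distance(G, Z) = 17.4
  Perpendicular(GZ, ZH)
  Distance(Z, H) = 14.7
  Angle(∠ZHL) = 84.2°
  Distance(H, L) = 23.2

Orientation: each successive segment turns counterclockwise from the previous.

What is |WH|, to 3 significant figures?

7.37

∠BGZ = 73.7° gives GZ at -19.9° from the x-axis; with |GZ| = 17.4, Z = (9.14, -16.0). GZ ⟂ ZH, so ZH runs at 70.1°; with |ZH| = 14.7, H = (14.1, -2.14). Then |WH| = |H − W| = 7.37.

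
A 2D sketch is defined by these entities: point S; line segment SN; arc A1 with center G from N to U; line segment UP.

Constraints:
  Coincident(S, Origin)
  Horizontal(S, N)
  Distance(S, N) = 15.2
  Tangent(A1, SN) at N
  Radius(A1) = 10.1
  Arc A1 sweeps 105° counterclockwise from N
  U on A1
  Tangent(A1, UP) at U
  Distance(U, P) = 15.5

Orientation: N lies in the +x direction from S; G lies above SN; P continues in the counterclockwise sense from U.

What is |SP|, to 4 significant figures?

34.72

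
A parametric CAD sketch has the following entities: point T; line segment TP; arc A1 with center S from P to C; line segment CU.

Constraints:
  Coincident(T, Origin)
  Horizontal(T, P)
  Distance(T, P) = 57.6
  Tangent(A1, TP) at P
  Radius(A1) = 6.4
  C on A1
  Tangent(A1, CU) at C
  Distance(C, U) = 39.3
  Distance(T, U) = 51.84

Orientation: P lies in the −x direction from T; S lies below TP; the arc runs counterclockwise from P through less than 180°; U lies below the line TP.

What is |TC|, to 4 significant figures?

63.09

Checks: T = (0.00, 0.00) ✓; |SC| = 6.400 ✓; ∠(SC, CU) = 90.00° ✓; |CU| = 39.30 ✓; |TU| = 51.84 ✓.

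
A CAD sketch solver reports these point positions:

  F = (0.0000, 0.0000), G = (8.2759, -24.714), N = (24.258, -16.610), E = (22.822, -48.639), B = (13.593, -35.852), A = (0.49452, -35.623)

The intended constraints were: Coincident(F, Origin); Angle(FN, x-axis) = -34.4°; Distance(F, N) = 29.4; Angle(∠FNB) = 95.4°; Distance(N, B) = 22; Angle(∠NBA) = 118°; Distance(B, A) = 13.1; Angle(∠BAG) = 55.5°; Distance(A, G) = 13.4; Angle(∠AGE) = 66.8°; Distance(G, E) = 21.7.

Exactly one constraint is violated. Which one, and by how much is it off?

Distance(G, E) = 21.7 — off by 6.30.

F = (0.00, 0.00) ✓; FN at -34.40° ✓; |FN| = 29.40 ✓; ∠FNB = 95.40° ✓; |NB| = 22.00 ✓; ∠NBA = 118.0° ✓; |BA| = 13.10 ✓; ∠BAG = 55.50° ✓; |AG| = 13.40 ✓; ∠AGE = 66.80° ✓; |GE| = 28.00 ✗.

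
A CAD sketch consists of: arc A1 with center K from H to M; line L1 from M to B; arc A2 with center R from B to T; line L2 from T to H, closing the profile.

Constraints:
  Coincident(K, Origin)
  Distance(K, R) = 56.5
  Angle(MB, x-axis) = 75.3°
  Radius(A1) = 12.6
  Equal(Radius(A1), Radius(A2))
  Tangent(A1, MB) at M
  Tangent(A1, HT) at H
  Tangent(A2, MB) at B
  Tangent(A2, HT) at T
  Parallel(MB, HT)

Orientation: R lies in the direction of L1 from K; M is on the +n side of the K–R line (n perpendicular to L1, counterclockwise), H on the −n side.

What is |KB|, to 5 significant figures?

57.888

The slot axis is L1's direction at 75.3°, so u = (cos 75.3°, sin 75.3°) = (0.25376, 0.96727) and n = (−sin 75.3°, cos 75.3°) = (-0.96727, 0.25376). K is at the origin and R lies 56.5 along u from K, so R = 56.5·u = (14.337, 54.651). Tangency of A1 to both parallel lines with radius 12.6 puts M and H at K ± 12.6·n: M = (-12.188, 3.1974), H = (12.188, -3.1974). Equal radii place B and T the same way about R: B = R + 12.6·n = (2.1498, 57.848), T = R − 12.6·n = (26.525, 51.453). Then |KB| = |B − K| = 57.888.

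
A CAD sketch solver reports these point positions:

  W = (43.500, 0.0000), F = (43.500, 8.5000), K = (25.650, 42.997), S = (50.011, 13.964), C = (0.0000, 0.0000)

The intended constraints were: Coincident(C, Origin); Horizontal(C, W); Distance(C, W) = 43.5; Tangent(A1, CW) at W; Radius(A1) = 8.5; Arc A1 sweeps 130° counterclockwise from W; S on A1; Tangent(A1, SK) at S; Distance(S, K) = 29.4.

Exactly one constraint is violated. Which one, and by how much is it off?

Distance(S, K) = 29.4 — off by 8.50.

C = (0.00, 0.00) ✓; C.y = 0.00, W.y = 0.00 ✓; |CW| = 43.50 ✓; ∠(FW, WC) = 90.00° ✓; |FW| = 8.500 ✓; bearing(F→S) − bearing(F→W) = 130.0° ✓; |FS| = 8.500 ✓; ∠(FS, SK) = 90.00° ✓; |SK| = 37.90 ✗.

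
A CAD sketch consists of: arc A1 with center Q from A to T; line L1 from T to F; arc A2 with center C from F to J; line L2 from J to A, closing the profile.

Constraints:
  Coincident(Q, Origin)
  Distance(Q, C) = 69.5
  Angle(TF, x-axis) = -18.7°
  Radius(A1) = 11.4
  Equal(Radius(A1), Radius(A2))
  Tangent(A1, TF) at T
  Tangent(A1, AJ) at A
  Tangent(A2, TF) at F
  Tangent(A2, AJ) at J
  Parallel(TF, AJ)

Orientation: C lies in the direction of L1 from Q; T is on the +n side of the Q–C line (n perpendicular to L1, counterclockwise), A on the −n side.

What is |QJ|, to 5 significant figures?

70.429

The slot axis is L1's direction at -18.7°, so u = (cos -18.7°, sin -18.7°) = (0.94721, -0.32061) and n = (−sin -18.7°, cos -18.7°) = (0.32061, 0.94721). Q is at the origin and C lies 69.5 along u from Q, so C = 69.5·u = (65.831, -22.283). Tangency of A1 to both parallel lines with radius 11.4 puts T and A at Q ± 11.4·n: T = (3.6550, 10.798), A = (-3.6550, -10.798). Equal radii place F and J the same way about C: F = C + 11.4·n = (69.486, -11.484), J = C − 11.4·n = (62.176, -33.081). Then |QJ| = |J − Q| = 70.429.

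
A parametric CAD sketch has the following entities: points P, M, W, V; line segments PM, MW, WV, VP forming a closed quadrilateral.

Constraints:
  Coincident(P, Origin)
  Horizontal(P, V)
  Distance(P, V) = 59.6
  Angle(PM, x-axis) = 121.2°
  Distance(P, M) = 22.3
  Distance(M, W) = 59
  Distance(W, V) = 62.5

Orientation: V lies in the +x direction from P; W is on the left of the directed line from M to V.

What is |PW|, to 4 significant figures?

66.14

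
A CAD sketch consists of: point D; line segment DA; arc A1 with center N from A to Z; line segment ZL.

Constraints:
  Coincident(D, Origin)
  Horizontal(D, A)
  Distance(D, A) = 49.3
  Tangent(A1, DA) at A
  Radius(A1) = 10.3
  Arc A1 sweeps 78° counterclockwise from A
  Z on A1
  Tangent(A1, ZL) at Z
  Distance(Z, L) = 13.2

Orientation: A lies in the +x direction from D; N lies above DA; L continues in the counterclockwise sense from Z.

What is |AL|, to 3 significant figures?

24.7

D is at the origin; DA is horizontal with |DA| = 49.3 and A on the +x side, so A = (49.3, 0.00). Since A1 is tangent to DA there, NA ⟂ DA, so N = A + (0, 10.3) = (49.3, 10.3). On A1, A sits at bearing -90° from N; a 78° counterclockwise sweep puts Z at bearing -12°, so Z = N + 10.3·(cos -12°, sin -12°) = (59.4, 8.16). Tangency of A1 to ZL means the radius NZ is perpendicular to ZL, so ZL runs along (−sin -12°, cos -12°); with |ZL| = 13.2, L = (62.1, 21.1). Then |AL| = |L − A| = 24.7.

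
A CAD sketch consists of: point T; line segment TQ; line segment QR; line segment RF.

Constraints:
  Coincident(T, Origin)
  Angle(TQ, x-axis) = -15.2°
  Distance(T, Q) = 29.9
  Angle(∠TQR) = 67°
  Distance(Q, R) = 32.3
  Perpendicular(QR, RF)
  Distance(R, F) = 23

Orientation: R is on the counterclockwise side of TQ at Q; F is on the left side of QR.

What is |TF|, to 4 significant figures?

21.11

∠TQR = 67.0°, so QR runs at -15.2° + (180° − 67.0°) = 97.80° from the x-axis; with |QR| = 32.3, R = Q + 32.3·(cos 97.80°, sin 97.80°) = (24.47, 24.16). QR ⟂ RF; with |RF| = 23.0 on the left of QR, F = R + 23.0·(-0.9907, -0.1357) = (1.683, 21.04). Then |TF| = |F − T| = 21.11.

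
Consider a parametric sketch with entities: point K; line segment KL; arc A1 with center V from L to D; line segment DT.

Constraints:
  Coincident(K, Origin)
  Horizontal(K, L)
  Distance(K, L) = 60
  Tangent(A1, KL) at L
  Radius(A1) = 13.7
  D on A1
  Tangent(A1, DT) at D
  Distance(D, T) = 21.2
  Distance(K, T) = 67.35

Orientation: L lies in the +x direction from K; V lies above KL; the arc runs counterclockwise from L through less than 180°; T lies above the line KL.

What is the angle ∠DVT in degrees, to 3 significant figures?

57.1°

K is at the origin; KL is horizontal with |KL| = 60.0 and L on the +x side, so L = (60.0, 0.00). A1 meets KL tangentially, so VL is at right angles to KL, so V = L + (0, 13.7) = (60.0, 13.7). Since VD ⟂ DT (tangency), |VT| = √(13.7² + 21.2²) = 25.2 regardless of where D sits on A1. So T lies on both circle(K, 67.35) and circle(V, 25.2); the above-KL intersection is T = (55.3, 38.5). D is the foot of the tangent from T: D = (69.9, 23.2).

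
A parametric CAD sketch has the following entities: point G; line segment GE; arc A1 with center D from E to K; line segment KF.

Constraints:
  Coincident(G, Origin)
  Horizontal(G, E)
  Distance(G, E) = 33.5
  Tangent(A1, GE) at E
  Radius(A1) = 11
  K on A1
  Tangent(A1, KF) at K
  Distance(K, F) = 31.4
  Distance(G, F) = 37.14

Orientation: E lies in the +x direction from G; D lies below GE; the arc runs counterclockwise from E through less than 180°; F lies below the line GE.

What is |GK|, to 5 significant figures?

24.324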